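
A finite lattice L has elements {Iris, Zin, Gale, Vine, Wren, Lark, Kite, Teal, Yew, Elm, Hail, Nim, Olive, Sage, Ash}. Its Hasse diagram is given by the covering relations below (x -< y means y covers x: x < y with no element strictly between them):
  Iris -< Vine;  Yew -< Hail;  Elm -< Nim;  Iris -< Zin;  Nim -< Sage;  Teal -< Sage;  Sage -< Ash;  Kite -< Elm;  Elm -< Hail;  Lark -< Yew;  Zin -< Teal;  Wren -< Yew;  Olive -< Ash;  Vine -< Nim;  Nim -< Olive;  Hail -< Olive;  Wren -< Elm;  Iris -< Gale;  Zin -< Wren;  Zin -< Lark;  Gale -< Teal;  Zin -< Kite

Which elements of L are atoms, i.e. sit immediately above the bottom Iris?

Gale, Vine, Zin

The atoms are exactly the elements that cover Iris: Gale, Vine, Zin.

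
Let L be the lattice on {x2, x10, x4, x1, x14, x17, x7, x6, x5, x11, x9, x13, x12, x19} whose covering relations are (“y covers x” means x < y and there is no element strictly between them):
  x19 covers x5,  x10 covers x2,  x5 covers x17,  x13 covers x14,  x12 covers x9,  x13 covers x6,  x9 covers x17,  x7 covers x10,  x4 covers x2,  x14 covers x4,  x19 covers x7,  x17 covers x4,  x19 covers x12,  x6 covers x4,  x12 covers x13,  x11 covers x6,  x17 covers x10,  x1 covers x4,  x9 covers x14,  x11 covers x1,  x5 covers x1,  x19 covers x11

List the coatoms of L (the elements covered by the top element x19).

The coatoms are exactly the elements covered by x19: x11, x12, x5, x7.

x11, x12, x5, x7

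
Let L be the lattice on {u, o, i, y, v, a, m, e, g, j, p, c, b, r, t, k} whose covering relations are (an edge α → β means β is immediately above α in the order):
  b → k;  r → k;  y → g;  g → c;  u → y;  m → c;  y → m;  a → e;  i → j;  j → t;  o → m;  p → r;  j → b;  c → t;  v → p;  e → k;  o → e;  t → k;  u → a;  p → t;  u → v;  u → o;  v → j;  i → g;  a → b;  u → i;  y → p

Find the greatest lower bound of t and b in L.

j

Common lower bounds of {t, b}: i, j, u, v.
The greatest among these is j.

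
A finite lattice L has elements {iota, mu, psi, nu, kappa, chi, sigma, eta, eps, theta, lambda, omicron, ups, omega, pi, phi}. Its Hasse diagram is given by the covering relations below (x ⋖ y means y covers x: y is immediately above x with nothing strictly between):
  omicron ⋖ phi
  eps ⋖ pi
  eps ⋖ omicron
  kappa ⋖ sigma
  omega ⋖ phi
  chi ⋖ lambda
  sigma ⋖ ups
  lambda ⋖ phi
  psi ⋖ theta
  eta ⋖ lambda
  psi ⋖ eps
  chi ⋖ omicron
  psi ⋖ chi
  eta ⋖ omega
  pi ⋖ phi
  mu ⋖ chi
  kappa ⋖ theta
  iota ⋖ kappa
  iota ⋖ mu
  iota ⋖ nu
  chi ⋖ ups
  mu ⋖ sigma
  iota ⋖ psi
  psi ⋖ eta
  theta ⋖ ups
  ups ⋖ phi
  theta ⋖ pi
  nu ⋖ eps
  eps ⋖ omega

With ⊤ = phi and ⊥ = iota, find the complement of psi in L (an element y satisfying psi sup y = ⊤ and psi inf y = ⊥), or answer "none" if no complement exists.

For every candidate y, either psi ∨ y ≠ phi or psi ∧ y ≠ iota; no complement exists.

none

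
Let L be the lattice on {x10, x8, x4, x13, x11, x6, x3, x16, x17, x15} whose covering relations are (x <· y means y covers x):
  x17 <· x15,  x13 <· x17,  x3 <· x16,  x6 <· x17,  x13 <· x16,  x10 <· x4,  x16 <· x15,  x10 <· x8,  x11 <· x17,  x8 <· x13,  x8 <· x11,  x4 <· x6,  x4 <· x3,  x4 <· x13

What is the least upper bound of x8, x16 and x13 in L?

x16

Common upper bounds of {x8, x16, x13}: x15, x16.
The least among these is x16.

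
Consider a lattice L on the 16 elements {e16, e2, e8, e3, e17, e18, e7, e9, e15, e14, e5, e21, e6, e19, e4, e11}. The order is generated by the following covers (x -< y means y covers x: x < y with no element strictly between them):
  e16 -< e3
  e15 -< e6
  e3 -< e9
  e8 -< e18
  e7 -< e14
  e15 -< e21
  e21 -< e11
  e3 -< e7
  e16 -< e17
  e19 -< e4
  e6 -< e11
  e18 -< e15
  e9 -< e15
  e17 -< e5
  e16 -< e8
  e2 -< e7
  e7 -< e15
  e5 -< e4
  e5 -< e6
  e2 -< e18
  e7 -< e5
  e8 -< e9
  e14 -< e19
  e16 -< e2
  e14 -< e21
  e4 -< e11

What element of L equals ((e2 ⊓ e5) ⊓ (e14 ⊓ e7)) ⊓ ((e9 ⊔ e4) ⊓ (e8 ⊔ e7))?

e2

e2 ∧ e5 = e2
e14 ∧ e7 = e7
e2 ∧ e7 = e2
e9 ∨ e4 = e11
e8 ∨ e7 = e15
e11 ∧ e15 = e15
e2 ∧ e15 = e2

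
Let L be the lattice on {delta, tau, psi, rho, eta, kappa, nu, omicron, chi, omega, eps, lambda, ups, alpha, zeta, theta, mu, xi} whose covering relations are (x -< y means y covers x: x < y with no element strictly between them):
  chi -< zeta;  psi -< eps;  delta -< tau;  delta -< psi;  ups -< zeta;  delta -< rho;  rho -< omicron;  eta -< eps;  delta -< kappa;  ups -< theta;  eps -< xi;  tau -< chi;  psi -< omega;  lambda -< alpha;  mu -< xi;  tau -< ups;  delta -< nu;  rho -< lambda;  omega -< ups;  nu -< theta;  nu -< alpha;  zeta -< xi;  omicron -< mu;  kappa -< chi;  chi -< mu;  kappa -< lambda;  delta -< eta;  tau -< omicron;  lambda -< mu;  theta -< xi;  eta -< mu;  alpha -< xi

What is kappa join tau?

Common upper bounds of {kappa, tau}: chi, mu, xi, zeta.
The least among these is chi.

chi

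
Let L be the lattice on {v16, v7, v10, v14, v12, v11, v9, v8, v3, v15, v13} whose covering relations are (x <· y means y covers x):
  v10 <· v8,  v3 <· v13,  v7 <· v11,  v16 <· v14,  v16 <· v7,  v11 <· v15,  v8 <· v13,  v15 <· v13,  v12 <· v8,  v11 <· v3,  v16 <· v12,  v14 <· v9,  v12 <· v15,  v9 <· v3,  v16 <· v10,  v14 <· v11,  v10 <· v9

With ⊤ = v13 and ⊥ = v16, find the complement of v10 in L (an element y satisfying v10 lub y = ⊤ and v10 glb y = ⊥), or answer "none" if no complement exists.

Need y with v10 ∨ y = v13 and v10 ∧ y = v16.
Checking each element gives: v15.

v15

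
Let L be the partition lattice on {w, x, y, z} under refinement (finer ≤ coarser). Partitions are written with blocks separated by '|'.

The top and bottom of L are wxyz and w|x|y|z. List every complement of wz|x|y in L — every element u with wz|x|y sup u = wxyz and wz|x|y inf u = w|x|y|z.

Need u with wz|x|y ∨ u = wxyz and wz|x|y ∧ u = w|x|y|z.
Checking each element gives: wxy|z, wx|yz, wy|xz, w|xyz.

wxy|z, wx|yz, wy|xz, w|xyz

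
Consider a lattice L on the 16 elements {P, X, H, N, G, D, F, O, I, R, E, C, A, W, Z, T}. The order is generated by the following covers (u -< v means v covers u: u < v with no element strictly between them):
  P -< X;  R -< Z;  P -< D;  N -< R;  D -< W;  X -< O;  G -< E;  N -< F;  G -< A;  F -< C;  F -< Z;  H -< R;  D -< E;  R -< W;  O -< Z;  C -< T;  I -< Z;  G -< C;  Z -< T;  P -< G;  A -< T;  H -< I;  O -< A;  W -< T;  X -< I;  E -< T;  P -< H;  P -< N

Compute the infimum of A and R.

P

Common lower bounds of {A, R}: P.
The greatest among these is P.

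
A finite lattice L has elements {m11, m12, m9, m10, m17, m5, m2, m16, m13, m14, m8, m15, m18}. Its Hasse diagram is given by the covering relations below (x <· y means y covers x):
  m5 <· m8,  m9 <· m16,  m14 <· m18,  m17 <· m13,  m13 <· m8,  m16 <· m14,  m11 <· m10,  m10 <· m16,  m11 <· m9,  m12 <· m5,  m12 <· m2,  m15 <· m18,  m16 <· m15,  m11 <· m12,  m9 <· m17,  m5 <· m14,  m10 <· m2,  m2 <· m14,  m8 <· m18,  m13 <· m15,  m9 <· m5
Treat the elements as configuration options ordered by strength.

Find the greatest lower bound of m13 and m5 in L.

m9

Common lower bounds of {m13, m5}: m11, m9.
The greatest among these is m9.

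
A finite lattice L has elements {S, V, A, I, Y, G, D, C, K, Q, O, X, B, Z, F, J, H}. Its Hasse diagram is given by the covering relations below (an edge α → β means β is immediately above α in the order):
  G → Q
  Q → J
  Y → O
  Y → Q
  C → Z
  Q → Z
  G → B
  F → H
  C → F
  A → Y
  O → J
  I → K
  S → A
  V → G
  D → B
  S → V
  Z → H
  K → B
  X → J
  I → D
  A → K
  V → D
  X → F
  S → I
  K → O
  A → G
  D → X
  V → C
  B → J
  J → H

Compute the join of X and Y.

J

Common upper bounds of {X, Y}: H, J.
The least among these is J.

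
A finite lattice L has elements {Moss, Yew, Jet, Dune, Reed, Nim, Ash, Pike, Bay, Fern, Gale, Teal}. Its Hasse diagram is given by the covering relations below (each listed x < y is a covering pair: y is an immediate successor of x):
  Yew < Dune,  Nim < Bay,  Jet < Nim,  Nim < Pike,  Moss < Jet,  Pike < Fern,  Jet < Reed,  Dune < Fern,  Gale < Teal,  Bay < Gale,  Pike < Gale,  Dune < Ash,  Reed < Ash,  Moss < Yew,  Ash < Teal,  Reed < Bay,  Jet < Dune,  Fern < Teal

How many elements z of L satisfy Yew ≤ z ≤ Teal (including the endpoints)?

The interval [Yew, Teal] = {Ash, Dune, Fern, Teal, Yew}, which has 5 elements.

5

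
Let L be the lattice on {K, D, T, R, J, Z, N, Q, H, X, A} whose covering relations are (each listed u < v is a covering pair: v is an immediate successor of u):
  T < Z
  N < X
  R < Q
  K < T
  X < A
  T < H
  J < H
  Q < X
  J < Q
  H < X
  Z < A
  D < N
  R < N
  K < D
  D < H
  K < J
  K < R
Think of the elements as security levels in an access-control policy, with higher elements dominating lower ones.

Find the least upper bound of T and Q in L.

Common upper bounds of {T, Q}: A, X.
The least among these is X.

X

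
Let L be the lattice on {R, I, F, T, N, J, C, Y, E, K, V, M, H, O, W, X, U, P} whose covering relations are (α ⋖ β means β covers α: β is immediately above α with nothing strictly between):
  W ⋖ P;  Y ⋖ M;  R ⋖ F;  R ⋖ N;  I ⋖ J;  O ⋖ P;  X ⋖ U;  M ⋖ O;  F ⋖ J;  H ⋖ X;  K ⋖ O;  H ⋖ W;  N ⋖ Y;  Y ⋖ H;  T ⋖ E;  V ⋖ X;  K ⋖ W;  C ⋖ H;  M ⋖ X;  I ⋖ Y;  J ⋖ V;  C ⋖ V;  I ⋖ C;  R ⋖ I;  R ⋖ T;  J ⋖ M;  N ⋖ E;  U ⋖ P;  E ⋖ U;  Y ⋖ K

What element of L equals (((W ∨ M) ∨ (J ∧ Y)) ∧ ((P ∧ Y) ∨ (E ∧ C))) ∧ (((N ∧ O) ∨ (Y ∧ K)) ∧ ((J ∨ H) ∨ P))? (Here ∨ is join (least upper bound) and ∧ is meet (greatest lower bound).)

W ∨ M = P
J ∧ Y = I
P ∨ I = P
P ∧ Y = Y
E ∧ C = R
Y ∨ R = Y
P ∧ Y = Y
N ∧ O = N
Y ∧ K = Y
N ∨ Y = Y
J ∨ H = X
X ∨ P = P
Y ∧ P = Y
Y ∧ Y = Y

Y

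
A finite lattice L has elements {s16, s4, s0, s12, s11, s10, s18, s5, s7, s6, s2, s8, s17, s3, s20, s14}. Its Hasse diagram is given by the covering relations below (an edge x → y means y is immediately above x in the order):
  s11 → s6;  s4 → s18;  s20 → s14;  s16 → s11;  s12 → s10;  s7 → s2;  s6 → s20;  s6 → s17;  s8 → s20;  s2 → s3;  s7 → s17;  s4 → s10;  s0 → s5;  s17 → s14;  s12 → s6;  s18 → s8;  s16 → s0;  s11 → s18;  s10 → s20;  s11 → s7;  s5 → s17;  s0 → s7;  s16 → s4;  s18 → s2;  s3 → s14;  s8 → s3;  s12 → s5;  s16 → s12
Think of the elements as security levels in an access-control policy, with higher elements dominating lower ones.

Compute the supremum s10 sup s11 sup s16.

Common upper bounds of {s10, s11, s16}: s14, s20.
The least among these is s20.

s20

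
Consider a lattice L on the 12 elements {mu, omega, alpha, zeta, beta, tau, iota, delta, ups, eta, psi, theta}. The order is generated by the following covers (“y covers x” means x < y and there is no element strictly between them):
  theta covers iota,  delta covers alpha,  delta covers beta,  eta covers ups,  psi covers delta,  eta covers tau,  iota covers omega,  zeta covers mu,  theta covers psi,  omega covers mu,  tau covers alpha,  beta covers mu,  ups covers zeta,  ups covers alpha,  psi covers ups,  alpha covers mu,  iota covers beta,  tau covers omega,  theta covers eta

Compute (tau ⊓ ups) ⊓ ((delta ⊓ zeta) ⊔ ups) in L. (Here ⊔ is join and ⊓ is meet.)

alpha

tau ∧ ups = alpha
delta ∧ zeta = mu
mu ∨ ups = ups
alpha ∧ ups = alpha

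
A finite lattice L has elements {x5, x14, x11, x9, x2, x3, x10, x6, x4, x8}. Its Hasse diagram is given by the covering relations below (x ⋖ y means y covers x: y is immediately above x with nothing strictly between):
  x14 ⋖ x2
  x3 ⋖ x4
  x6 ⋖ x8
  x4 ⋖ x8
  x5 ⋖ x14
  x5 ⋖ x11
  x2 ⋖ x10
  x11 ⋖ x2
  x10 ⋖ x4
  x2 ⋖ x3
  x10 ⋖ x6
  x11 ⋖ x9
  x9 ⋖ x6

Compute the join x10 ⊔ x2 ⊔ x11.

x10

Common upper bounds of {x10, x2, x11}: x10, x4, x6, x8.
The least among these is x10.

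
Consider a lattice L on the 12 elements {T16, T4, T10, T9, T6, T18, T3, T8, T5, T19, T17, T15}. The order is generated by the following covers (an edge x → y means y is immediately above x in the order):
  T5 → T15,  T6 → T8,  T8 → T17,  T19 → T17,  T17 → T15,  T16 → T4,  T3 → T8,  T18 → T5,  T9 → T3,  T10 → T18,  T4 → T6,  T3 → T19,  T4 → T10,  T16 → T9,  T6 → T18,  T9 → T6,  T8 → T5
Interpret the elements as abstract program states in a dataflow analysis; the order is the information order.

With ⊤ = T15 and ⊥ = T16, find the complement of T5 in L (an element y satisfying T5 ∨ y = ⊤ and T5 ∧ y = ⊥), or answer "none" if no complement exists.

none

For every candidate y, either T5 ∨ y ≠ T15 or T5 ∧ y ≠ T16; no complement exists.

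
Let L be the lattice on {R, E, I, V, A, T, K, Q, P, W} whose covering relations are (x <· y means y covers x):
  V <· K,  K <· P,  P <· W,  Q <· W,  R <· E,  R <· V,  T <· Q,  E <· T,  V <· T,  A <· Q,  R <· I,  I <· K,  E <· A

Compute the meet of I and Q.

R

Common lower bounds of {I, Q}: R.
The greatest among these is R.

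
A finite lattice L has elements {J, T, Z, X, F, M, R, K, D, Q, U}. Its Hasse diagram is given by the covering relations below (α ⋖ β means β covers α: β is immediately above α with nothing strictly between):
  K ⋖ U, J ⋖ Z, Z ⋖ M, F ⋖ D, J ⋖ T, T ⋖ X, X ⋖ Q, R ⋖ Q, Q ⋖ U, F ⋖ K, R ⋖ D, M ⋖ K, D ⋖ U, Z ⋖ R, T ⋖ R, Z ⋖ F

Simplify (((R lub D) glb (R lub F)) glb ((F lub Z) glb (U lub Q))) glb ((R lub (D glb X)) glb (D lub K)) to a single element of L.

R ∨ D = D
R ∨ F = D
D ∧ D = D
F ∨ Z = F
U ∨ Q = U
F ∧ U = F
D ∧ F = F
D ∧ X = T
R ∨ T = R
D ∨ K = U
R ∧ U = R
F ∧ R = Z

Z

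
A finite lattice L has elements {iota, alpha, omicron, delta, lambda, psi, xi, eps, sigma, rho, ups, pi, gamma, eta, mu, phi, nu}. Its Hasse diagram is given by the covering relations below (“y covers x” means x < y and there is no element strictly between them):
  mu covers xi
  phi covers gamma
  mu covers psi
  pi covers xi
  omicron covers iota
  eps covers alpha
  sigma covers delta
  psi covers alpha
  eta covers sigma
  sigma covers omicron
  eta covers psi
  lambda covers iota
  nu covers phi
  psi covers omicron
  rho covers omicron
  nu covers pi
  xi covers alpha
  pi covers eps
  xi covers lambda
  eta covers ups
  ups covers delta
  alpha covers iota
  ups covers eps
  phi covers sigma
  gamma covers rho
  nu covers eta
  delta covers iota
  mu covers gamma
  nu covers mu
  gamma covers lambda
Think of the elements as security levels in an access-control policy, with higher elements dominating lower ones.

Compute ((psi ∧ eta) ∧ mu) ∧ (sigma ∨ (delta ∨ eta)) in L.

psi

psi ∧ eta = psi
psi ∧ mu = psi
delta ∨ eta = eta
sigma ∨ eta = eta
psi ∧ eta = psi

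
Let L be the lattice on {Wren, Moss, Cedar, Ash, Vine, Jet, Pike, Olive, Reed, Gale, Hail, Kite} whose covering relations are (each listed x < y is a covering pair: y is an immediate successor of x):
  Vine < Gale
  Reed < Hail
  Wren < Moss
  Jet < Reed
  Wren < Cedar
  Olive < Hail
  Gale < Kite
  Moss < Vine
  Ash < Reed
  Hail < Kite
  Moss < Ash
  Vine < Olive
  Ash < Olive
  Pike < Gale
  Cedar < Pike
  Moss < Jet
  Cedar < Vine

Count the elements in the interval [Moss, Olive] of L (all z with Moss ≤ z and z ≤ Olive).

4

The interval [Moss, Olive] = {Ash, Moss, Olive, Vine}, which has 4 elements.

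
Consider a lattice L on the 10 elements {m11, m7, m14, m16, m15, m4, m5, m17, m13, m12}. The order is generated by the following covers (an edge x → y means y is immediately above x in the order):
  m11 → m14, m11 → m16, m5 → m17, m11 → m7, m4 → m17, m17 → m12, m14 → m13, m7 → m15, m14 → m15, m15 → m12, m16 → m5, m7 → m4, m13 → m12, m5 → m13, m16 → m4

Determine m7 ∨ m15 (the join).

Common upper bounds of {m7, m15}: m12, m15.
The least among these is m15.

m15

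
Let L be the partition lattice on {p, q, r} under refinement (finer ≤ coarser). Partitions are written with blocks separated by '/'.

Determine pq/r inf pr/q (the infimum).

p/q/r

The meet (common refinement) of pq/r and pr/q intersects blocks pairwise, giving p/q/r.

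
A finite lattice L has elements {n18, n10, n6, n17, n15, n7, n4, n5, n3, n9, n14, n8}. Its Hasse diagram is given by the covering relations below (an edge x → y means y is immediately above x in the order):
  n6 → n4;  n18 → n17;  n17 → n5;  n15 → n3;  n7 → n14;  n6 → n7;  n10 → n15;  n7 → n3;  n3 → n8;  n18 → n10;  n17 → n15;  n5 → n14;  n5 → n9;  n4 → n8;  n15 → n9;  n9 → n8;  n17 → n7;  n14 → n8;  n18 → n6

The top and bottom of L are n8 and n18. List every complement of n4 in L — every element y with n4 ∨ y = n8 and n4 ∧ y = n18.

n10, n15, n17, n5, n9

Need y with n4 ∨ y = n8 and n4 ∧ y = n18.
Checking each element gives: n10, n15, n17, n5, n9.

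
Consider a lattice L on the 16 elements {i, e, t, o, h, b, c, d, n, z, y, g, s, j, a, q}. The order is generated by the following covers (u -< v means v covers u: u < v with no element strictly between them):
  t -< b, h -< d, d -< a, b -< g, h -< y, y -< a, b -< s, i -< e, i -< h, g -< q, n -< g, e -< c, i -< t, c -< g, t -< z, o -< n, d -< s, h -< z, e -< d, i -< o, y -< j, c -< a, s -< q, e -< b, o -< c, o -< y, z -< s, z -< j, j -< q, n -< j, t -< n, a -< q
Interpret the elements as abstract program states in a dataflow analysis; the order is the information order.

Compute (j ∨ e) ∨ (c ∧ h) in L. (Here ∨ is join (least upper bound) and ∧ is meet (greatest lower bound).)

q

j ∨ e = q
c ∧ h = i
q ∨ i = q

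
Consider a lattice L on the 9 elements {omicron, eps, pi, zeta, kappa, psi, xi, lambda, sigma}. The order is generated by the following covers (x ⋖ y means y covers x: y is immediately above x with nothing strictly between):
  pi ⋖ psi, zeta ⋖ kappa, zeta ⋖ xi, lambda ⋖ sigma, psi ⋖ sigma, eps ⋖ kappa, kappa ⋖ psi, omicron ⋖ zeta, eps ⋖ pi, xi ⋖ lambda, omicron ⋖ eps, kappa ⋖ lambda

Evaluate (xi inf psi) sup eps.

kappa

xi ∧ psi = zeta
zeta ∨ eps = kappa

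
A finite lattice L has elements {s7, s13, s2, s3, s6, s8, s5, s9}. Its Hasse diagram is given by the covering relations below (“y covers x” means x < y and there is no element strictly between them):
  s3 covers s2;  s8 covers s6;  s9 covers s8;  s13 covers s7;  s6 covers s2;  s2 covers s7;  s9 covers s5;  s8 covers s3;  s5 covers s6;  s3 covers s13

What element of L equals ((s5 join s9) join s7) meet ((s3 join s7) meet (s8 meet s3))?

s3

s5 ∨ s9 = s9
s9 ∨ s7 = s9
s3 ∨ s7 = s3
s8 ∧ s3 = s3
s3 ∧ s3 = s3
s9 ∧ s3 = s3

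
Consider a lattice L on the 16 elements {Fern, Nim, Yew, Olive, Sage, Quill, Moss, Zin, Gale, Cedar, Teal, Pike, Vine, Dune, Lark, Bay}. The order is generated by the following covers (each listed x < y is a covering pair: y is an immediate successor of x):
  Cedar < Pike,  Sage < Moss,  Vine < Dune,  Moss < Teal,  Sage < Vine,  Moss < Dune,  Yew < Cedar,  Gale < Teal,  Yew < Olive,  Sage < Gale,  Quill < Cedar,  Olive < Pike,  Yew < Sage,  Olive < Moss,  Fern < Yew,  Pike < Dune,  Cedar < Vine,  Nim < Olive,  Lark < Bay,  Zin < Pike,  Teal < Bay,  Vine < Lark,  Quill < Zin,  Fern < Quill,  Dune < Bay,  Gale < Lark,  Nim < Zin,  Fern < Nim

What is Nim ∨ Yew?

Olive

Common upper bounds of {Nim, Yew}: Bay, Dune, Moss, Olive, Pike, Teal.
The least among these is Olive.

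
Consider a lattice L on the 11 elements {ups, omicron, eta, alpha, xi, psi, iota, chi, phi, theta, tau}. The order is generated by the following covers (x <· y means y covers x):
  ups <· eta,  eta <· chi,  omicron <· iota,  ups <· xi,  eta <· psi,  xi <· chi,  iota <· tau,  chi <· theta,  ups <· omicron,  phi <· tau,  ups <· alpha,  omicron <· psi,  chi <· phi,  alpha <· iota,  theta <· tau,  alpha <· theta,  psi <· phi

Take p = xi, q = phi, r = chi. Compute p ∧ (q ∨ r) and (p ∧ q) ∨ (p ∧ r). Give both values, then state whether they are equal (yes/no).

q ∨ r = phi, so p ∧ (q ∨ r) = xi ∧ phi = xi.
p ∧ q = xi and p ∧ r = xi, so (p ∧ q) ∨ (p ∧ r) = xi ∨ xi = xi.
Equal: yes.

xi; xi; yes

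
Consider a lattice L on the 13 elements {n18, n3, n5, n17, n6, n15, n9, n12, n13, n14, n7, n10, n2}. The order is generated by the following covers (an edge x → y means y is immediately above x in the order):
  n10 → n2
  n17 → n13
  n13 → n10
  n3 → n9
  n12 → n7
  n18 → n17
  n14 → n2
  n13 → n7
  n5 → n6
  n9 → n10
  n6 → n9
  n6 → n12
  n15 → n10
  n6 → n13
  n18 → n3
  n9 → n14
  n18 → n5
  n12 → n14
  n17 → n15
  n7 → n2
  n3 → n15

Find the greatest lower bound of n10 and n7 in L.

n13

Common lower bounds of {n10, n7}: n13, n17, n18, n5, n6.
The greatest among these is n13.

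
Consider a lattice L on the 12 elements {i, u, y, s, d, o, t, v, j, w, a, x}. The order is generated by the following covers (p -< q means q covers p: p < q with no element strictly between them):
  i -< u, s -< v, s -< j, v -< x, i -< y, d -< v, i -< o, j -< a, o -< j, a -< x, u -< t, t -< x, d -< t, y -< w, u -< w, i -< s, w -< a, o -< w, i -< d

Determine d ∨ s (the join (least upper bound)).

v

Common upper bounds of {d, s}: v, x.
The least among these is v.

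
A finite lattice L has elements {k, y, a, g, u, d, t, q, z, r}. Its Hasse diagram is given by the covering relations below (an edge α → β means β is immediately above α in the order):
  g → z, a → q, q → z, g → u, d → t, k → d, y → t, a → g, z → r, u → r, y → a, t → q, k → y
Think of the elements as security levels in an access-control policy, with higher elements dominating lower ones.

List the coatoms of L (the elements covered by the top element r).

u, z

The coatoms are exactly the elements covered by r: u, z.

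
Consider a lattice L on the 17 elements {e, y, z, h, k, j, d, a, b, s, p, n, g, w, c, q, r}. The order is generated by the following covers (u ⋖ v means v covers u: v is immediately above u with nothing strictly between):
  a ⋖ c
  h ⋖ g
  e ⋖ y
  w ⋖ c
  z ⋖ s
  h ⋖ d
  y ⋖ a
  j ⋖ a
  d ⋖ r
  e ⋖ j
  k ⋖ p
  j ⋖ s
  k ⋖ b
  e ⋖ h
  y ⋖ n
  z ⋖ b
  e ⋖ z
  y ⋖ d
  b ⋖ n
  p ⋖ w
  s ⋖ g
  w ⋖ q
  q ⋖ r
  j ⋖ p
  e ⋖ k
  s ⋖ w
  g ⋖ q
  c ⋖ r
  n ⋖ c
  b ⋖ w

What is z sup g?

Common upper bounds of {z, g}: g, q, r.
The least among these is g.

g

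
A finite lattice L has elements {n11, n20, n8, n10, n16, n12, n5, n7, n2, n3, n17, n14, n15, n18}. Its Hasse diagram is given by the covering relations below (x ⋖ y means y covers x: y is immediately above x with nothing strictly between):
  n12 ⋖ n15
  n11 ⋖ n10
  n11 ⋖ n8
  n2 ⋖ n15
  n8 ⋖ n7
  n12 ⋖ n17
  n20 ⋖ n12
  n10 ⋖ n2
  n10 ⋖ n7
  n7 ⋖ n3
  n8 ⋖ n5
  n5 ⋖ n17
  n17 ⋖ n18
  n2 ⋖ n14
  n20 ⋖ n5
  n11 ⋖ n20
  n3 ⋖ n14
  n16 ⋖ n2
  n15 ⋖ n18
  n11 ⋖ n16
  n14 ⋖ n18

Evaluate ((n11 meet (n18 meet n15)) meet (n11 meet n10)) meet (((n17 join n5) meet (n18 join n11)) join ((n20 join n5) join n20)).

n18 ∧ n15 = n15
n11 ∧ n15 = n11
n11 ∧ n10 = n11
n11 ∧ n11 = n11
n17 ∨ n5 = n17
n18 ∨ n11 = n18
n17 ∧ n18 = n17
n20 ∨ n5 = n5
n5 ∨ n20 = n5
n17 ∨ n5 = n17
n11 ∧ n17 = n11

n11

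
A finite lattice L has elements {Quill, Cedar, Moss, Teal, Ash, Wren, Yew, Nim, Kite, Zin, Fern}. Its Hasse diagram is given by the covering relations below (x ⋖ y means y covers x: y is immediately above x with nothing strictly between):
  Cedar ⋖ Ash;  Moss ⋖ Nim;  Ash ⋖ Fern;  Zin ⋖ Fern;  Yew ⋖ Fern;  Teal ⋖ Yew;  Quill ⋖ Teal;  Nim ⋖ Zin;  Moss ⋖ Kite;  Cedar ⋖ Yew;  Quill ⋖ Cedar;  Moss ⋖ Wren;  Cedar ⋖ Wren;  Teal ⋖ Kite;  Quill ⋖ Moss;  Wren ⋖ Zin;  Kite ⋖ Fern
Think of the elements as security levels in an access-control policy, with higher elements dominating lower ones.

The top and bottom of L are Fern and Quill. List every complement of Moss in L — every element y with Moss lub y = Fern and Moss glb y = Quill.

Need y with Moss ∨ y = Fern and Moss ∧ y = Quill.
Checking each element gives: Ash, Yew.

Ash, Yew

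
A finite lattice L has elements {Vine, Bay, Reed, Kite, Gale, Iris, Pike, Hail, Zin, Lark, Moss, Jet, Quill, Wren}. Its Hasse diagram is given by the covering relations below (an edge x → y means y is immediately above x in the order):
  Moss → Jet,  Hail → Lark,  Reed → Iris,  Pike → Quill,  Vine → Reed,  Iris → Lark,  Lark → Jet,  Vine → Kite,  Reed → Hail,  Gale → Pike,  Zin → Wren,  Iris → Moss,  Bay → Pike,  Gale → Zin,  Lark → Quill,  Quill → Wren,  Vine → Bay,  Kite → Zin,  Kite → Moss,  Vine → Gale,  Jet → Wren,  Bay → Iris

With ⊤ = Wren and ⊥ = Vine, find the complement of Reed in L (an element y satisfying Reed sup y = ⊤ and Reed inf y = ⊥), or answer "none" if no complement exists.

Zin

Need y with Reed ∨ y = Wren and Reed ∧ y = Vine.
Checking each element gives: Zin.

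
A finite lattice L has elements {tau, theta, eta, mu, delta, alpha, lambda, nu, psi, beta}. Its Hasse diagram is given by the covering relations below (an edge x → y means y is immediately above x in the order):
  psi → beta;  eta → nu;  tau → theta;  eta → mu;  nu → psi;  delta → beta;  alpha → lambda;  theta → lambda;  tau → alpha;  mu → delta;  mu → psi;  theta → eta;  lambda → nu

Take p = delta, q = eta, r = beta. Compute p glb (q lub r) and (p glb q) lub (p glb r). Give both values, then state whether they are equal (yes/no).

q lub r = beta, so p glb (q lub r) = delta glb beta = delta.
p glb q = eta and p glb r = delta, so (p glb q) lub (p glb r) = eta lub delta = delta.
Equal: yes.

delta; delta; yes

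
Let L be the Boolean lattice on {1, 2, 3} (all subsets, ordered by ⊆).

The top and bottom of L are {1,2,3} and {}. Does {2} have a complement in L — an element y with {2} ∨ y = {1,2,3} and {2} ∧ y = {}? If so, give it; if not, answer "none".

{1,3}

Need y with {2} ∨ y = {1,2,3} and {2} ∧ y = {}.
Checking each element gives: {1,3}.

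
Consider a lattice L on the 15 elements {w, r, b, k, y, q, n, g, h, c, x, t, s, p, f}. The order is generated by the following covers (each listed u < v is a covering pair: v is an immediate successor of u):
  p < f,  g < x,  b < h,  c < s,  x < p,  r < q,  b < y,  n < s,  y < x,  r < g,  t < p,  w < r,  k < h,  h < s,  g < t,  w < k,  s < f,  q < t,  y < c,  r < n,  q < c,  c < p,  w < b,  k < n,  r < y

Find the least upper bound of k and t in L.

Common upper bounds of {k, t}: f.
The least among these is f.

f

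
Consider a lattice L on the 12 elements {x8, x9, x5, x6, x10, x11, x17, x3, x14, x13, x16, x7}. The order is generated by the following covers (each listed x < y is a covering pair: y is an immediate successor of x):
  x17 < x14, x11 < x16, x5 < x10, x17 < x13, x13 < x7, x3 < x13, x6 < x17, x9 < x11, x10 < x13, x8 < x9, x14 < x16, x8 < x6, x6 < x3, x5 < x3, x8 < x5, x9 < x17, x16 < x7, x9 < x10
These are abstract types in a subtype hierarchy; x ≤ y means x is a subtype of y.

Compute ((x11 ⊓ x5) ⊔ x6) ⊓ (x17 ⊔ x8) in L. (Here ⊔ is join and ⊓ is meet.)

x11 ∧ x5 = x8
x8 ∨ x6 = x6
x17 ∨ x8 = x17
x6 ∧ x17 = x6

x6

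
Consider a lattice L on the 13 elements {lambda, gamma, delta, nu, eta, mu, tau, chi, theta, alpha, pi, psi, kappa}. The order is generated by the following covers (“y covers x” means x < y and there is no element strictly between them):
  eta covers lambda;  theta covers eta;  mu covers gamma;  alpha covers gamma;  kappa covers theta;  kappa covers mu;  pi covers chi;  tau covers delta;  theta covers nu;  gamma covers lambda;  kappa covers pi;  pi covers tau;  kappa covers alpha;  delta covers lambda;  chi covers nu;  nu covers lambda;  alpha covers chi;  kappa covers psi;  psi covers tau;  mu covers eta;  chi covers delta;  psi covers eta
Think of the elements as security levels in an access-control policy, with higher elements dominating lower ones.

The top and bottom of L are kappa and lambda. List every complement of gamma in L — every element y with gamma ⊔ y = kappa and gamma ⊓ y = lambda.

pi, psi, tau, theta

Need y with gamma ∨ y = kappa and gamma ∧ y = lambda.
Checking each element gives: pi, psi, tau, theta.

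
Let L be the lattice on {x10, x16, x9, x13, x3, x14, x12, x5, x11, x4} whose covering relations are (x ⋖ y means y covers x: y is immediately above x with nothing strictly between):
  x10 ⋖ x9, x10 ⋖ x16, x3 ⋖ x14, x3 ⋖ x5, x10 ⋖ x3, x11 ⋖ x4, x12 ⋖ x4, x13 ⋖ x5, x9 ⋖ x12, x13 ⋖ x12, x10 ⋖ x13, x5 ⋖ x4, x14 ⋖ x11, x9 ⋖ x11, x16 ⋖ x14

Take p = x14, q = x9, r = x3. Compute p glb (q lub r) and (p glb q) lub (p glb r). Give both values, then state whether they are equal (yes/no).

x14; x3; no

q lub r = x11, so p glb (q lub r) = x14 glb x11 = x14.
p glb q = x10 and p glb r = x3, so (p glb q) lub (p glb r) = x10 lub x3 = x3.
Equal: no.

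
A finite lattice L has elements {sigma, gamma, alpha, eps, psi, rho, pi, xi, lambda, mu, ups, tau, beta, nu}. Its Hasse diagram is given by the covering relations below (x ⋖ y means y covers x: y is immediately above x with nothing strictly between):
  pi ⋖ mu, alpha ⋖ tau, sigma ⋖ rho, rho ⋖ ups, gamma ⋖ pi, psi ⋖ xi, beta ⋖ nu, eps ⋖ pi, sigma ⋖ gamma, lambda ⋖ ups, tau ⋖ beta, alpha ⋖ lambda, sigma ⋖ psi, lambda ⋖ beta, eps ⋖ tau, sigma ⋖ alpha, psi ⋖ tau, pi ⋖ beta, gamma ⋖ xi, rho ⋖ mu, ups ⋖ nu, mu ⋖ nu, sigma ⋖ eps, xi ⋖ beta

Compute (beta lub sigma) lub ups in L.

nu

beta ∨ sigma = beta
beta ∨ ups = nu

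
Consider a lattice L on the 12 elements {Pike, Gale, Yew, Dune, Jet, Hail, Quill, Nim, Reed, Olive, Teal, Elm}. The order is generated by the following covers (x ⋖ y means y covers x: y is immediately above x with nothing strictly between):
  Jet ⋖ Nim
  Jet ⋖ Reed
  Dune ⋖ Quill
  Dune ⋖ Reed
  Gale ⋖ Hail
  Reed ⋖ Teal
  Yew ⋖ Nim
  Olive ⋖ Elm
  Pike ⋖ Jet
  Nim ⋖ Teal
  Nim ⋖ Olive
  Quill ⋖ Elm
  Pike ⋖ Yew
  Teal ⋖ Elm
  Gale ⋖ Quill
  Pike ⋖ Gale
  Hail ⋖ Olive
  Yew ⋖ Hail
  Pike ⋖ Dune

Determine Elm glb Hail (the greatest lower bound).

Hail

Common lower bounds of {Elm, Hail}: Gale, Hail, Pike, Yew.
The greatest among these is Hail.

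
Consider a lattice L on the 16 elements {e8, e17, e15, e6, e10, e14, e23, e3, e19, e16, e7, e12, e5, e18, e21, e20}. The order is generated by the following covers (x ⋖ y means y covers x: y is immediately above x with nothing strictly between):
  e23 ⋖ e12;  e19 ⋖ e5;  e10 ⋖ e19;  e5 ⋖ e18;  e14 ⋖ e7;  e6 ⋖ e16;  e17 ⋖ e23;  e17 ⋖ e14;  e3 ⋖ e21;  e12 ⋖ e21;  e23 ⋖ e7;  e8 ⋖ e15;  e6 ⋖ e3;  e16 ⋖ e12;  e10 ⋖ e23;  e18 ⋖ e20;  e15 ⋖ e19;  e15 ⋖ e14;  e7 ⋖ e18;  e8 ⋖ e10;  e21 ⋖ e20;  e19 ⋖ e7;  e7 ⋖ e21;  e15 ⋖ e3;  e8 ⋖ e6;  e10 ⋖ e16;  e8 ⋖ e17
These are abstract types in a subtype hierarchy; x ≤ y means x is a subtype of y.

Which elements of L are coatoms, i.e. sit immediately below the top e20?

The coatoms are exactly the elements covered by e20: e18, e21.

e18, e21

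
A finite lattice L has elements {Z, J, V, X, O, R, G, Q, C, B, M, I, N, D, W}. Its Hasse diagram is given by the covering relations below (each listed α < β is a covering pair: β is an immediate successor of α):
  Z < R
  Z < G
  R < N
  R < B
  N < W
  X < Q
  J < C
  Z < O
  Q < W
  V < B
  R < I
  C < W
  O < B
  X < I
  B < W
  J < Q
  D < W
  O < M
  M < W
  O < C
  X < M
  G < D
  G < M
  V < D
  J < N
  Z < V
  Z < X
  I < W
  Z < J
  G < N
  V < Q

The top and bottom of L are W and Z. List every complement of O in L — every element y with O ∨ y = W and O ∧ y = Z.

Need y with O ∨ y = W and O ∧ y = Z.
Checking each element gives: D, I, N, Q.

D, I, N, Q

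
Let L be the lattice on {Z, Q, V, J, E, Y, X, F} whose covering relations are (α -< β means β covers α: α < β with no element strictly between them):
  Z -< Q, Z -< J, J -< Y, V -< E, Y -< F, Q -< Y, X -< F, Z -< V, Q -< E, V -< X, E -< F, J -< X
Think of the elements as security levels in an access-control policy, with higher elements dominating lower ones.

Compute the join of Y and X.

Common upper bounds of {Y, X}: F.
The least among these is F.

F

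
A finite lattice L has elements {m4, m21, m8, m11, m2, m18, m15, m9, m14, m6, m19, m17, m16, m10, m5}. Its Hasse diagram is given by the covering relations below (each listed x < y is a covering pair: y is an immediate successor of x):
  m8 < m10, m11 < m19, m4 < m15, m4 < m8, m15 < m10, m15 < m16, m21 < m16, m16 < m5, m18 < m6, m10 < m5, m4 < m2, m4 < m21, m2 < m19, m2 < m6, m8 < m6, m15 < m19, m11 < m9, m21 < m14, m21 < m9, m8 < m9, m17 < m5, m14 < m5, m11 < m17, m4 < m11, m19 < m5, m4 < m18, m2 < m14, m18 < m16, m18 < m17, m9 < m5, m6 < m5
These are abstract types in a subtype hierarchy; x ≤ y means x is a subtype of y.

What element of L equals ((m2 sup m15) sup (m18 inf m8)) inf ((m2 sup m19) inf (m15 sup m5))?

m2 ∨ m15 = m19
m18 ∧ m8 = m4
m19 ∨ m4 = m19
m2 ∨ m19 = m19
m15 ∨ m5 = m5
m19 ∧ m5 = m19
m19 ∧ m19 = m19

m19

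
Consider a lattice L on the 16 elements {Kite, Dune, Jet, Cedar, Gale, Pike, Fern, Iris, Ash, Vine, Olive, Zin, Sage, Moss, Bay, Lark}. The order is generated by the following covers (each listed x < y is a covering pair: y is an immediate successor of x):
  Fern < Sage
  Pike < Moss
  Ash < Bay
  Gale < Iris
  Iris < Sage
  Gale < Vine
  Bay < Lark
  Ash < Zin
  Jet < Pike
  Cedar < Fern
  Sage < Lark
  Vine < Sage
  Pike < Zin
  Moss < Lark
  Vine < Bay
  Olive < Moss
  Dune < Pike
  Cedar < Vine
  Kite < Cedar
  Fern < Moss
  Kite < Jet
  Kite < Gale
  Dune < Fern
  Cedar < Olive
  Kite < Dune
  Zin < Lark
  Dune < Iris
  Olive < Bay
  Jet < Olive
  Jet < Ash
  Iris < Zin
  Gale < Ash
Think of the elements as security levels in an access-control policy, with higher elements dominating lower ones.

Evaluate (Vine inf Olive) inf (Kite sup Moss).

Cedar

Vine ∧ Olive = Cedar
Kite ∨ Moss = Moss
Cedar ∧ Moss = Cedar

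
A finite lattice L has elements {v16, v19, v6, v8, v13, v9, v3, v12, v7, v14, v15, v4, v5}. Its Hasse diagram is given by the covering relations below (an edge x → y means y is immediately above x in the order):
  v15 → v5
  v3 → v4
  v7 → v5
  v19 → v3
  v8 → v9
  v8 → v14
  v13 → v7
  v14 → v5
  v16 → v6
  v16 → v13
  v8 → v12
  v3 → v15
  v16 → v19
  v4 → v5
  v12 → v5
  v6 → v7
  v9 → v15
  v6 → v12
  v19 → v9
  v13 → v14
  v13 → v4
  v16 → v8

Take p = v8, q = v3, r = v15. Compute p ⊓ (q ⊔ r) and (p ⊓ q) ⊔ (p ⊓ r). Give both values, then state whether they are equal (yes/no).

q ⊔ r = v15, so p ⊓ (q ⊔ r) = v8 ⊓ v15 = v8.
p ⊓ q = v16 and p ⊓ r = v8, so (p ⊓ q) ⊔ (p ⊓ r) = v16 ⊔ v8 = v8.
Equal: yes.

v8; v8; yes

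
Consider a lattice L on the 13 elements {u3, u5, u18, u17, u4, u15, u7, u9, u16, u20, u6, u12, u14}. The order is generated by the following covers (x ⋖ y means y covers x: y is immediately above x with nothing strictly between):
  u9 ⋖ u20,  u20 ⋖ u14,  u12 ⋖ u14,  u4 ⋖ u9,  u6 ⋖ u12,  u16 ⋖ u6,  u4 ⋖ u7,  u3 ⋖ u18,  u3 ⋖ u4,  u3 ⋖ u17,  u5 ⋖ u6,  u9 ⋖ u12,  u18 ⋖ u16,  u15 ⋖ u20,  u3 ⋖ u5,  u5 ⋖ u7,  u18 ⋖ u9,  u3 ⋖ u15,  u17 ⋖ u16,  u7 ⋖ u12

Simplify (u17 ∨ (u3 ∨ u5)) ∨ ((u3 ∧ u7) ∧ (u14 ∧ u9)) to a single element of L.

u6

u3 ∨ u5 = u5
u17 ∨ u5 = u6
u3 ∧ u7 = u3
u14 ∧ u9 = u9
u3 ∧ u9 = u3
u6 ∨ u3 = u6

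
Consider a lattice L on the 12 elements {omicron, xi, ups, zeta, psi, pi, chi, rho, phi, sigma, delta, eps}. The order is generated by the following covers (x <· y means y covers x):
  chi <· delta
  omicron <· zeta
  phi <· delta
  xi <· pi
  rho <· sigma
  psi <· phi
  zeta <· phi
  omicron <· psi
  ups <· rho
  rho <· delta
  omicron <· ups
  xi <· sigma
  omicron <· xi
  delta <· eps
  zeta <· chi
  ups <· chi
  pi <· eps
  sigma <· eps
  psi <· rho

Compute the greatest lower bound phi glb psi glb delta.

psi

Common lower bounds of {phi, psi, delta}: omicron, psi.
The greatest among these is psi.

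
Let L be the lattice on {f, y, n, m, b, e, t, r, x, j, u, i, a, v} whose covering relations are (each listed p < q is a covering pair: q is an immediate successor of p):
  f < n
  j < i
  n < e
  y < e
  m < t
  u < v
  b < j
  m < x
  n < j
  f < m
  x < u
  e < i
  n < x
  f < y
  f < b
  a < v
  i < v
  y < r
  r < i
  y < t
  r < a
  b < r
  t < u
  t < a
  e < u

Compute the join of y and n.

e

Common upper bounds of {y, n}: e, i, u, v.
The least among these is e.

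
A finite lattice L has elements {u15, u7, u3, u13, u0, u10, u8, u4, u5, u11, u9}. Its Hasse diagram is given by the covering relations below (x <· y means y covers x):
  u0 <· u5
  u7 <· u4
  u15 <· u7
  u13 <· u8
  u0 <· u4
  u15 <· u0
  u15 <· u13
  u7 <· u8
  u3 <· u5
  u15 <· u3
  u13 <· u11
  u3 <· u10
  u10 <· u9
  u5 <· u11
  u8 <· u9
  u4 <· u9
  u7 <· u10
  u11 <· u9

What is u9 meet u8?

u8

Common lower bounds of {u9, u8}: u13, u15, u7, u8.
The greatest among these is u8.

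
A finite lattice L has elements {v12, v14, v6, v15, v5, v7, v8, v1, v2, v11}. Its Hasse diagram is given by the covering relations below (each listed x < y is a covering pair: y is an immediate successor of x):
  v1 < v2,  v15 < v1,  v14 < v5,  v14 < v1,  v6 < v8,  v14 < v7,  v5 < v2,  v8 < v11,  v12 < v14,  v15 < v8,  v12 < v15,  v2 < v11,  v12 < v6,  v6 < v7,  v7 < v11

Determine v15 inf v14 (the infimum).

v12

Common lower bounds of {v15, v14}: v12.
The greatest among these is v12.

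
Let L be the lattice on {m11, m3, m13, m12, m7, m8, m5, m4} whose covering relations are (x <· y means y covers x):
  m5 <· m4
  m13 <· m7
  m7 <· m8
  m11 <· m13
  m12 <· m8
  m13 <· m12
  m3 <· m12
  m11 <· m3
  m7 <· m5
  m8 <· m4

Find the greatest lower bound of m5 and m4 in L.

m5

Common lower bounds of {m5, m4}: m11, m13, m5, m7.
The greatest among these is m5.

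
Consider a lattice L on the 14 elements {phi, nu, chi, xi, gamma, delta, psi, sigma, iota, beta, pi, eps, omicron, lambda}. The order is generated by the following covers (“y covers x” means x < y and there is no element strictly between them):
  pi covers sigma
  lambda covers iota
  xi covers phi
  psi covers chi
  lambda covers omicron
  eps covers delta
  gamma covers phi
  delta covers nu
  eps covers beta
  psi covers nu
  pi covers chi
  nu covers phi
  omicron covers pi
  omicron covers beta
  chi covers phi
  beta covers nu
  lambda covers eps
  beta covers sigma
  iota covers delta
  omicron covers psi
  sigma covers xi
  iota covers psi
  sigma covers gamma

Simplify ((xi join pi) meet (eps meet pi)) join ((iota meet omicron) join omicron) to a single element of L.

omicron

xi ∨ pi = pi
eps ∧ pi = sigma
pi ∧ sigma = sigma
iota ∧ omicron = psi
psi ∨ omicron = omicron
sigma ∨ omicron = omicron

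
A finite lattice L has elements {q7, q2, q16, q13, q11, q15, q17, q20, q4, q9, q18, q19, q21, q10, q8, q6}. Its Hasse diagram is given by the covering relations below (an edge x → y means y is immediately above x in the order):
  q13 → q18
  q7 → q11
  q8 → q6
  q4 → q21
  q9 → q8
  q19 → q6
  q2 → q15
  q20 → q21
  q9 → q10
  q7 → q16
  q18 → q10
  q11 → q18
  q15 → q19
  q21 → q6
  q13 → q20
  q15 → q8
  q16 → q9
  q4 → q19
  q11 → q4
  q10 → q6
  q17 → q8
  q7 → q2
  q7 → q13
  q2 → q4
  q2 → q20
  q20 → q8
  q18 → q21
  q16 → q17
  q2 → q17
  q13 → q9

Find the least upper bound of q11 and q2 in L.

Common upper bounds of {q11, q2}: q19, q21, q4, q6.
The least among these is q4.

q4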